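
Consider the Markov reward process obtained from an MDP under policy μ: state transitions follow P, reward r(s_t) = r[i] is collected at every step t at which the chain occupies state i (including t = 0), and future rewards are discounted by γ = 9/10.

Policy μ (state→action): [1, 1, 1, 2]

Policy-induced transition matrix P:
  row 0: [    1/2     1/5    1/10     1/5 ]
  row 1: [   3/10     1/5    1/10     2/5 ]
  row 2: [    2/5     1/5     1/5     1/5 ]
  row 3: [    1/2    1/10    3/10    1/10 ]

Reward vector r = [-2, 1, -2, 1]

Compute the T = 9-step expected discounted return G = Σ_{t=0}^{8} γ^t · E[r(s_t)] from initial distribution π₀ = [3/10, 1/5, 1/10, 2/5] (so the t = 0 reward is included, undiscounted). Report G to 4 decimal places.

t=0: π = [0.3000, 0.2000, 0.1000, 0.4000], E[r] = -0.2000, γ^t·E[r] = -0.200000, running G = -0.200000
t=1: π = [0.4500, 0.1600, 0.1900, 0.2000], E[r] = -0.9200, γ^t·E[r] = -0.828000, running G = -1.028000
t=2: π = [0.4490, 0.1800, 0.1590, 0.2120], E[r] = -0.8240, γ^t·E[r] = -0.667440, running G = -1.695440
t=3: π = [0.4481, 0.1788, 0.1583, 0.2148], E[r] = -0.8192, γ^t·E[r] = -0.597197, running G = -2.292637
t=4: π = [0.4484, 0.1785, 0.1588, 0.2143], E[r] = -0.8216, γ^t·E[r] = -0.539052, running G = -2.831689
t=5: π = [0.4484, 0.1786, 0.1587, 0.2143], E[r] = -0.8215, γ^t·E[r] = -0.485062, running G = -3.316750
t=6: π = [0.4484, 0.1786, 0.1587, 0.2143], E[r] = -0.8214, γ^t·E[r] = -0.436538, running G = -3.753288
t=7: π = [0.4484, 0.1786, 0.1587, 0.2143], E[r] = -0.8214, γ^t·E[r] = -0.392887, running G = -4.146174
t=8: π = [0.4484, 0.1786, 0.1587, 0.2143], E[r] = -0.8214, γ^t·E[r] = -0.353598, running G = -4.499773

G = -4.4998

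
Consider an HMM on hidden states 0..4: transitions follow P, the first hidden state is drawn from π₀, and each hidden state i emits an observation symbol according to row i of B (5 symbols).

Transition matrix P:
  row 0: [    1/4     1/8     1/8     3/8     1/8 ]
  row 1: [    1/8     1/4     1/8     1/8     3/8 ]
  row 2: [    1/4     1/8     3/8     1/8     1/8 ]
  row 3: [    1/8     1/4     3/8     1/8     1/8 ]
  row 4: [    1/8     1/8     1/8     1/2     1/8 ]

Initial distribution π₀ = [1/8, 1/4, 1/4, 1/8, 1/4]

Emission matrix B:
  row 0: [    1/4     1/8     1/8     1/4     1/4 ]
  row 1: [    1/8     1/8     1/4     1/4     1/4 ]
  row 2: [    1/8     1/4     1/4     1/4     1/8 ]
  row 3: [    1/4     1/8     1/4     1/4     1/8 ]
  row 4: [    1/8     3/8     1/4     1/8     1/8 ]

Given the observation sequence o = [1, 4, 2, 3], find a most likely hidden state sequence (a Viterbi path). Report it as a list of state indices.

t=0: δ = [1.562e-02, 3.125e-02, 6.250e-02, 1.562e-02, 9.375e-02]  (obs o_0=1)
t=1: δ = [3.906e-03, 2.930e-03, 2.930e-03, 5.859e-03, 1.465e-03]  ψ = [2, 4, 2, 4, 1]  (obs o_1=4)
t=2: δ = [1.221e-04, 3.662e-04, 5.493e-04, 3.662e-04, 2.747e-04]  ψ = [0, 3, 3, 0, 1]  (obs o_2=2)
t=3: δ = [3.433e-05, 2.289e-05, 5.150e-05, 3.433e-05, 1.717e-05]  ψ = [2, 1, 2, 4, 1]  (obs o_3=3)
backtrack: best end state = 2; path = [4, 3, 2, 2]

path = [4, 3, 2, 2]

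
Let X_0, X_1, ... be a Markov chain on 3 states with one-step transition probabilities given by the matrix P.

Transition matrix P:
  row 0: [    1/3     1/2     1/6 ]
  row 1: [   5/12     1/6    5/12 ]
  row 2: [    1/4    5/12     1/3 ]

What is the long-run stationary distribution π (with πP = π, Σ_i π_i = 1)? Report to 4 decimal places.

π = [0.3374, 0.3558, 0.3067]

Balance equations π_j = Σ_i π_i·P[i][j]:
  π_0 = 1/3·π_0 + 5/12·π_1 + 1/4·π_2
  π_1 = 1/2·π_0 + 1/6·π_1 + 5/12·π_2
  normalize: π_0 + π_1 + π_2 = 1
Solving the linear system gives exactly π = [55/163, 58/163, 50/163].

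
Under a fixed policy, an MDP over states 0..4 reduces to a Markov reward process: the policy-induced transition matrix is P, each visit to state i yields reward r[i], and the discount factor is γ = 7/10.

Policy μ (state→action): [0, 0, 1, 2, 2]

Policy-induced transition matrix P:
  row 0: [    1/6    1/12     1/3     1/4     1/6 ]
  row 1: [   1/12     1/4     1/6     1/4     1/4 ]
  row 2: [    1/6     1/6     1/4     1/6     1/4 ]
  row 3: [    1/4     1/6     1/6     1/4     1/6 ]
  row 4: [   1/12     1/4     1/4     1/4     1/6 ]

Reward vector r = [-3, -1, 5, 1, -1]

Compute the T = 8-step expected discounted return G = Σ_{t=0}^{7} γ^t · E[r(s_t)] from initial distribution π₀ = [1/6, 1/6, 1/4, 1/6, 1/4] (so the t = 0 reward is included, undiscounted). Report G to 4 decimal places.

t=0: π = [0.1667, 0.1667, 0.2500, 0.1667, 0.2500], E[r] = 0.5000, γ^t·E[r] = 0.500000, running G = 0.500000
t=1: π = [0.1458, 0.1875, 0.2361, 0.2292, 0.2014], E[r] = 0.5833, γ^t·E[r] = 0.408333, running G = 0.908333
t=2: π = [0.1534, 0.1869, 0.2274, 0.2303, 0.2020], E[r] = 0.5185, γ^t·E[r] = 0.254074, running G = 1.162407
t=3: π = [0.1535, 0.1863, 0.2280, 0.2310, 0.2012], E[r] = 0.5232, γ^t·E[r] = 0.179473, running G = 1.341880
t=4: π = [0.1536, 0.1862, 0.2280, 0.2310, 0.2012], E[r] = 0.5228, γ^t·E[r] = 0.125523, running G = 1.467403
t=5: π = [0.1536, 0.1861, 0.2280, 0.2310, 0.2012], E[r] = 0.5230, γ^t·E[r] = 0.087893, running G = 1.555296
t=6: π = [0.1536, 0.1861, 0.2280, 0.2310, 0.2012], E[r] = 0.5230, γ^t·E[r] = 0.061526, running G = 1.616822
t=7: π = [0.1536, 0.1861, 0.2280, 0.2310, 0.2012], E[r] = 0.5230, γ^t·E[r] = 0.043068, running G = 1.659891

G = 1.6599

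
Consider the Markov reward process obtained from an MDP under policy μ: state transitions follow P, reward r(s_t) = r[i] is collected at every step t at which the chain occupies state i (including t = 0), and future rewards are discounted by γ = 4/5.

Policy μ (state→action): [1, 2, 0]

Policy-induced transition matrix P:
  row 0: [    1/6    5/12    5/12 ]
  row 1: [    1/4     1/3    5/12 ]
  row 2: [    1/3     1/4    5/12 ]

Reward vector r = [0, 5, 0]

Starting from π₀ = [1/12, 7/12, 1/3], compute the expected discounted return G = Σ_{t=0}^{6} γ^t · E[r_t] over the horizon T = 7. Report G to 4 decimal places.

t=0: π = [0.0833, 0.5833, 0.3333], E[r] = 2.9167, γ^t·E[r] = 2.916667, running G = 2.916667
t=1: π = [0.2708, 0.3125, 0.4167], E[r] = 1.5625, γ^t·E[r] = 1.250000, running G = 4.166667
t=2: π = [0.2622, 0.3212, 0.4167], E[r] = 1.6059, γ^t·E[r] = 1.027778, running G = 5.194444
t=3: π = [0.2629, 0.3205, 0.4167], E[r] = 1.6023, γ^t·E[r] = 0.820370, running G = 6.014815
t=4: π = [0.2628, 0.3205, 0.4167], E[r] = 1.6026, γ^t·E[r] = 0.656420, running G = 6.671235
t=5: π = [0.2628, 0.3205, 0.4167], E[r] = 1.6026, γ^t·E[r] = 0.525128, running G = 7.196362
t=6: π = [0.2628, 0.3205, 0.4167], E[r] = 1.6026, γ^t·E[r] = 0.420103, running G = 7.616465

G = 7.6165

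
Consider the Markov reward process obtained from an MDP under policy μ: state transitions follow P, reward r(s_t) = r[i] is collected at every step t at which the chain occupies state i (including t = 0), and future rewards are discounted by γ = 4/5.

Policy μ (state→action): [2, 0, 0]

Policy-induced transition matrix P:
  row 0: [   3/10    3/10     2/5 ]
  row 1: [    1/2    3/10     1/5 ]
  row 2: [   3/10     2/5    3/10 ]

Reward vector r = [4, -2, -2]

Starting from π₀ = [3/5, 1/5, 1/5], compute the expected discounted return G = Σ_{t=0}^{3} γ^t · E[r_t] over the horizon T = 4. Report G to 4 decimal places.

G = 1.8526

t=0: π = [0.6000, 0.2000, 0.2000], E[r] = 1.6000, γ^t·E[r] = 1.600000, running G = 1.600000
t=1: π = [0.3400, 0.3200, 0.3400], E[r] = 0.0400, γ^t·E[r] = 0.032000, running G = 1.632000
t=2: π = [0.3640, 0.3340, 0.3020], E[r] = 0.1840, γ^t·E[r] = 0.117760, running G = 1.749760
t=3: π = [0.3668, 0.3302, 0.3030], E[r] = 0.2008, γ^t·E[r] = 0.102810, running G = 1.852570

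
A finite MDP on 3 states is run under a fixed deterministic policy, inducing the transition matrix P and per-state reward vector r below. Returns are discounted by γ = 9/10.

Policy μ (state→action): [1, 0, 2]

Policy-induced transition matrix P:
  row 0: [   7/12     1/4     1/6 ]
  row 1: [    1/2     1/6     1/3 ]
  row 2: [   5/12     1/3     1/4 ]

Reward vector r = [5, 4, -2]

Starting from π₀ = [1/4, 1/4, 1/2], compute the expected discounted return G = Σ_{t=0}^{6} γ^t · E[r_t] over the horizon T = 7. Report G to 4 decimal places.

G = 14.3877

t=0: π = [0.2500, 0.2500, 0.5000], E[r] = 1.2500, γ^t·E[r] = 1.250000, running G = 1.250000
t=1: π = [0.4792, 0.2708, 0.2500], E[r] = 2.9792, γ^t·E[r] = 2.681250, running G = 3.931250
t=2: π = [0.5191, 0.2483, 0.2326], E[r] = 3.1233, γ^t·E[r] = 2.529844, running G = 6.461094
t=3: π = [0.5239, 0.2487, 0.2274], E[r] = 3.1593, γ^t·E[r] = 2.303121, running G = 8.764215
t=4: π = [0.5247, 0.2482, 0.2271], E[r] = 3.1623, γ^t·E[r] = 2.074779, running G = 10.838993
t=5: π = [0.5248, 0.2482, 0.2270], E[r] = 3.1630, γ^t·E[r] = 1.867744, running G = 12.706737
t=6: π = [0.5248, 0.2482, 0.2270], E[r] = 3.1631, γ^t·E[r] = 1.681003, running G = 14.387740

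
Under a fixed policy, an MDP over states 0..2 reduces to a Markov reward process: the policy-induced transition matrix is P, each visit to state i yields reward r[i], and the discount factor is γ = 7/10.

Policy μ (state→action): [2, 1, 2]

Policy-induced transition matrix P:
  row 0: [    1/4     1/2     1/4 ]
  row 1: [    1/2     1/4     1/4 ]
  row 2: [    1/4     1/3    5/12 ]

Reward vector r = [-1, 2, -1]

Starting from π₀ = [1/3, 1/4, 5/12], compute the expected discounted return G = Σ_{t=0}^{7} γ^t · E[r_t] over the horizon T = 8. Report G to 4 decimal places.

t=0: π = [0.3333, 0.2500, 0.4167], E[r] = -0.2500, γ^t·E[r] = -0.250000, running G = -0.250000
t=1: π = [0.3125, 0.3681, 0.3194], E[r] = 0.1042, γ^t·E[r] = 0.072917, running G = -0.177083
t=2: π = [0.3420, 0.3547, 0.3032], E[r] = 0.0642, γ^t·E[r] = 0.031476, running G = -0.145608
t=3: π = [0.3387, 0.3608, 0.3005], E[r] = 0.0823, γ^t·E[r] = 0.028236, running G = -0.117372
t=4: π = [0.3402, 0.3597, 0.3001], E[r] = 0.0791, γ^t·E[r] = 0.019004, running G = -0.098368
t=5: π = [0.3399, 0.3601, 0.3000], E[r] = 0.0802, γ^t·E[r] = 0.013474, running G = -0.084894
t=6: π = [0.3400, 0.3600, 0.3000], E[r] = 0.0800, γ^t·E[r] = 0.009406, running G = -0.075488
t=7: π = [0.3400, 0.3600, 0.3000], E[r] = 0.0800, γ^t·E[r] = 0.006589, running G = -0.068899

G = -0.0689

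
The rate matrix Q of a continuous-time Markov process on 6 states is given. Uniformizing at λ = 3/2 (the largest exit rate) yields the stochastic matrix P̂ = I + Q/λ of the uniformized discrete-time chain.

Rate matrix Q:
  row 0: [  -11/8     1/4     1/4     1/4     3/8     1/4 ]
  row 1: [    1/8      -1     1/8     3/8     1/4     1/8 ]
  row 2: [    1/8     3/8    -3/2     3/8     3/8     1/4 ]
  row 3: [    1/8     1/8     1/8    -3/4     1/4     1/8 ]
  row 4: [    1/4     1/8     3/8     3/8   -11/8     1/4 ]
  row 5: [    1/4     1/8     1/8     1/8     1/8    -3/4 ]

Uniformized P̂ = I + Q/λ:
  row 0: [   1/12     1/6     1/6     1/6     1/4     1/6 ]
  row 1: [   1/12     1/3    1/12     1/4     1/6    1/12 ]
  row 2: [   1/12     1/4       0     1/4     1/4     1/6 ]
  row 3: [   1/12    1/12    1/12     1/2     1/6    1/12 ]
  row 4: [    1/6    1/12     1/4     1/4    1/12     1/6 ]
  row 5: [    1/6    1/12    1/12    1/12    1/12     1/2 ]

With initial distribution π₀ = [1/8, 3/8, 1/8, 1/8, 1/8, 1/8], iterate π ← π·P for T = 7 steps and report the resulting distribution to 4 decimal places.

t=0: π = [0.1250, 0.3750, 0.1250, 0.1250, 0.1250, 0.1250]
t=1: π = [0.1042, 0.2083, 0.1042, 0.2500, 0.1667, 0.1667]
t=2: π = [0.1111, 0.1615, 0.1111, 0.2760, 0.1563, 0.1840]
t=3: π = [0.1117, 0.1515, 0.1094, 0.2791, 0.1568, 0.1916]
t=4: π = [0.1124, 0.1487, 0.1097, 0.2785, 0.1561, 0.1946]
t=5: π = [0.1126, 0.1482, 0.1096, 0.2778, 0.1559, 0.1959]
t=6: π = [0.1127, 0.1480, 0.1096, 0.2774, 0.1559, 0.1965]
t=7: π = [0.1127, 0.1480, 0.1096, 0.2772, 0.1558, 0.1967]

π = [0.1127, 0.1480, 0.1096, 0.2772, 0.1558, 0.1967]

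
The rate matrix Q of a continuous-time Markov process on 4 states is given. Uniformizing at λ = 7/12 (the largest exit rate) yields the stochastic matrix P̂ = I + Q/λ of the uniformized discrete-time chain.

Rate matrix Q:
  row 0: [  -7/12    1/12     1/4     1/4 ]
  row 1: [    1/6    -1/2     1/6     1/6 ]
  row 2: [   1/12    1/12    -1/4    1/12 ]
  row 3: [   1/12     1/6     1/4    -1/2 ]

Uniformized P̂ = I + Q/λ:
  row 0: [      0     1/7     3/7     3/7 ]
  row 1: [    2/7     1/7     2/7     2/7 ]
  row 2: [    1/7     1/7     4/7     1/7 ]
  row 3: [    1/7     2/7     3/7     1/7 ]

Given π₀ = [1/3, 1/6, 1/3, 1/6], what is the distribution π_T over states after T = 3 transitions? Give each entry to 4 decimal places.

π = [0.1472, 0.1715, 0.4699, 0.2114]

t=0: π = [0.3333, 0.1667, 0.3333, 0.1667]
t=1: π = [0.1190, 0.1667, 0.4524, 0.2619]
t=2: π = [0.1497, 0.1803, 0.4694, 0.2007]
t=3: π = [0.1472, 0.1715, 0.4699, 0.2114]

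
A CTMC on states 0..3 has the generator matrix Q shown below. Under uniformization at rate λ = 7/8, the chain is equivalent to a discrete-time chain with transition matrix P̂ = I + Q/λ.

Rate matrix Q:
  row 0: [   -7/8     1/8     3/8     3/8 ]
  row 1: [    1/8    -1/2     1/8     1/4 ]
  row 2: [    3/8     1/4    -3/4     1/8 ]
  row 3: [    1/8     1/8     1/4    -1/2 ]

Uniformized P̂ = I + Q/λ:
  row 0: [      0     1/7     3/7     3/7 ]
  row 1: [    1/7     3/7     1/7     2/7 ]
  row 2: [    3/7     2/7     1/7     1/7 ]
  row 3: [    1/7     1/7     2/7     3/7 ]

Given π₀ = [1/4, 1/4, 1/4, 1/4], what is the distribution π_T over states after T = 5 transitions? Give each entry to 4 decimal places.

t=0: π = [0.2500, 0.2500, 0.2500, 0.2500]
t=1: π = [0.1786, 0.2500, 0.2500, 0.3214]
t=2: π = [0.1888, 0.2500, 0.2398, 0.3214]
t=3: π = [0.1844, 0.2485, 0.2427, 0.3243]
t=4: π = [0.1859, 0.2485, 0.2419, 0.3237]
t=5: π = [0.1854, 0.2484, 0.2422, 0.3240]

π = [0.1854, 0.2484, 0.2422, 0.3240]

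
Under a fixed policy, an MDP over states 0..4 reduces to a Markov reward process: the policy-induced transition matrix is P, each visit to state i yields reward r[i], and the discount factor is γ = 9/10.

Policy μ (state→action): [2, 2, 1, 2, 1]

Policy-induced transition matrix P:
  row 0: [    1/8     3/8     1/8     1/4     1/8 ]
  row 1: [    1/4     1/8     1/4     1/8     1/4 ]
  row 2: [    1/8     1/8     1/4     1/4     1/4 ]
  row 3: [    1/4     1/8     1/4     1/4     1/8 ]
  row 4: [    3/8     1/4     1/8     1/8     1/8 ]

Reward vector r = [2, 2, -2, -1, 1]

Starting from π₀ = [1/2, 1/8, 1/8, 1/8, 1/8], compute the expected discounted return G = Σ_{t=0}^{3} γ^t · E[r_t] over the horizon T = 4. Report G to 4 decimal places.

t=0: π = [0.5000, 0.1250, 0.1250, 0.1250, 0.1250], E[r] = 1.0000, γ^t·E[r] = 1.000000, running G = 1.000000
t=1: π = [0.1875, 0.2656, 0.1719, 0.2188, 0.1563], E[r] = 0.5000, γ^t·E[r] = 0.450000, running G = 1.450000
t=2: π = [0.2246, 0.1914, 0.2070, 0.1973, 0.1797], E[r] = 0.4004, γ^t·E[r] = 0.324316, running G = 1.774316
t=3: π = [0.2185, 0.2036, 0.1995, 0.2036, 0.1748], E[r] = 0.4165, γ^t·E[r] = 0.303631, running G = 2.077948

G = 2.0779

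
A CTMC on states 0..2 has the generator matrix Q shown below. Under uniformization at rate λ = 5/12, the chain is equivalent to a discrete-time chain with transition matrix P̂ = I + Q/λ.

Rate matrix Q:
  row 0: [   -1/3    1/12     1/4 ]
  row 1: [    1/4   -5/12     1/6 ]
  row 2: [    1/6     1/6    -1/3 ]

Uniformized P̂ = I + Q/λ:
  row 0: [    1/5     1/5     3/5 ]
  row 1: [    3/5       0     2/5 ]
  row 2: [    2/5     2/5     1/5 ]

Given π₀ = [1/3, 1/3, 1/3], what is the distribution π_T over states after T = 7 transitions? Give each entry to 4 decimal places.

π = [0.3720, 0.2326, 0.3953]

t=0: π = [0.3333, 0.3333, 0.3333]
t=1: π = [0.4000, 0.2000, 0.4000]
t=2: π = [0.3600, 0.2400, 0.4000]
t=3: π = [0.3760, 0.2320, 0.3920]
t=4: π = [0.3712, 0.2320, 0.3968]
t=5: π = [0.3722, 0.2330, 0.3949]
t=6: π = [0.3722, 0.2324, 0.3955]
t=7: π = [0.3720, 0.2326, 0.3953]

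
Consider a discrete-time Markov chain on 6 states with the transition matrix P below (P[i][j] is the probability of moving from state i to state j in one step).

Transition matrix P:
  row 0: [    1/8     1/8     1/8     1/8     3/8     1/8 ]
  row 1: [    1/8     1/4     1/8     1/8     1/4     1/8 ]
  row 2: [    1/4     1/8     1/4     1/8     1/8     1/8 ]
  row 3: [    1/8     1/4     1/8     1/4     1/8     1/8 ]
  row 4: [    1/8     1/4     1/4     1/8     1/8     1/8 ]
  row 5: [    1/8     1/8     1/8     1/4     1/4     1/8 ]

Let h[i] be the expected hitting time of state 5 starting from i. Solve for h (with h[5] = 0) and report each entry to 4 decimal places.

First-step conditioning: h[5] = 0; for i ≠ 5, h[i] = 1 + Σ_k P[i][k]·h[k].
  h[0] = 1 + 1/8·h[0] + 1/8·h[1] + 1/8·h[2] + 1/8·h[3] + 3/8·h[4]
  h[1] = 1 + 1/8·h[0] + 1/4·h[1] + 1/8·h[2] + 1/8·h[3] + 1/4·h[4]
  h[2] = 1 + 1/4·h[0] + 1/8·h[1] + 1/4·h[2] + 1/8·h[3] + 1/8·h[4]
  h[3] = 1 + 1/8·h[0] + 1/4·h[1] + 1/8·h[2] + 1/4·h[3] + 1/8·h[4]
  h[4] = 1 + 1/8·h[0] + 1/4·h[1] + 1/4·h[2] + 1/8·h[3] + 1/8·h[4]
Solving the 5×5 linear system over states ≠ 5 gives exactly h = [8, 8, 8, 8, 8, 0] (h[5] = 0 is the target).

h = [8.0000, 8.0000, 8.0000, 8.0000, 8.0000, 0.0000]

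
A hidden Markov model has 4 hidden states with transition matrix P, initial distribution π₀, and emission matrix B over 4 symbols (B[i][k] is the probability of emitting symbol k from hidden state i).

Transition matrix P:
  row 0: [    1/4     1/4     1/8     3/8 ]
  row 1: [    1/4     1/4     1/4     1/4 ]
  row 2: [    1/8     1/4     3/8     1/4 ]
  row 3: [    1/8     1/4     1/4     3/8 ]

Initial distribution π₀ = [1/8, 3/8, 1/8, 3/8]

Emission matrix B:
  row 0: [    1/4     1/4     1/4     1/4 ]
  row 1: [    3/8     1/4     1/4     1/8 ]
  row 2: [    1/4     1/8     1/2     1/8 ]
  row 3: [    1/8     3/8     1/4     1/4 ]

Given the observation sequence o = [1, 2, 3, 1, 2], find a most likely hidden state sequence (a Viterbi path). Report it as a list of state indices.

path = [3, 3, 3, 3, 2]

t=0: δ = [3.125e-02, 9.375e-02, 1.562e-02, 1.406e-01]  (obs o_0=1)
t=1: δ = [5.859e-03, 8.789e-03, 1.758e-02, 1.318e-02]  ψ = [1, 3, 3, 3]  (obs o_1=2)
t=2: δ = [5.493e-04, 5.493e-04, 8.240e-04, 1.236e-03]  ψ = [1, 2, 2, 3]  (obs o_2=3)
t=3: δ = [3.862e-05, 7.725e-05, 3.862e-05, 1.738e-04]  ψ = [3, 3, 2, 3]  (obs o_3=1)
t=4: δ = [5.431e-06, 1.086e-05, 2.173e-05, 1.629e-05]  ψ = [3, 3, 3, 3]  (obs o_4=2)
backtrack: best end state = 2; path = [3, 3, 3, 3, 2]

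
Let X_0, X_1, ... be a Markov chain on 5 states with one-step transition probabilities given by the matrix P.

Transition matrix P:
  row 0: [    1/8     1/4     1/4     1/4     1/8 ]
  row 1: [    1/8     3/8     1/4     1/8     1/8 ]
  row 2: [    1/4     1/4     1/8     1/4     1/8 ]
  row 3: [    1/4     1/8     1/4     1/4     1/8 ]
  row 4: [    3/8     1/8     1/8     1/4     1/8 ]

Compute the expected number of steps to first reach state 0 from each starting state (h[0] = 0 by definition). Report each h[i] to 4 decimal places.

h = [0.0000, 4.8520, 4.2359, 4.1588, 3.6294]

First-step conditioning: h[0] = 0; for i ≠ 0, h[i] = 1 + Σ_k P[i][k]·h[k].
  h[1] = 1 + 3/8·h[1] + 1/4·h[2] + 1/8·h[3] + 1/8·h[4]
  h[2] = 1 + 1/4·h[1] + 1/8·h[2] + 1/4·h[3] + 1/8·h[4]
  h[3] = 1 + 1/8·h[1] + 1/4·h[2] + 1/4·h[3] + 1/8·h[4]
  h[4] = 1 + 1/8·h[1] + 1/8·h[2] + 1/4·h[3] + 1/8·h[4]
Solving the 4×4 linear system over states ≠ 0 gives exactly h = [0, 1344/277, 3520/831, 1152/277, 3016/831] (h[0] = 0 is the target).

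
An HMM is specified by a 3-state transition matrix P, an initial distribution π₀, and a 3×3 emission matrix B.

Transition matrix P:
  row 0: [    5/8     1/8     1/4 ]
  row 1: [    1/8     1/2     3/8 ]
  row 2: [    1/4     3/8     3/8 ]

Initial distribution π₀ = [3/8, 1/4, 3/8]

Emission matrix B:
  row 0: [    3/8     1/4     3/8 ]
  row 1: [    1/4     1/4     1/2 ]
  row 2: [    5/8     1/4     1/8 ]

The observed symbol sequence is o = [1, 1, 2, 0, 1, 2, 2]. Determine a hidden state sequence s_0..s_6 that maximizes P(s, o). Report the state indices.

path = [0, 0, 0, 0, 0, 0, 0]

t=0: δ = [9.375e-02, 6.250e-02, 9.375e-02]  (obs o_0=1)
t=1: δ = [1.465e-02, 8.789e-03, 8.789e-03]  ψ = [0, 2, 2]  (obs o_1=1)
t=2: δ = [3.433e-03, 2.197e-03, 4.578e-04]  ψ = [0, 1, 0]  (obs o_2=2)
t=3: δ = [8.047e-04, 2.747e-04, 5.364e-04]  ψ = [0, 1, 0]  (obs o_3=0)
t=4: δ = [1.257e-04, 5.029e-05, 5.029e-05]  ψ = [0, 2, 0]  (obs o_4=1)
t=5: δ = [2.947e-05, 1.257e-05, 3.929e-06]  ψ = [0, 1, 0]  (obs o_5=2)
t=6: δ = [6.906e-06, 3.143e-06, 9.209e-07]  ψ = [0, 1, 0]  (obs o_6=2)
backtrack: best end state = 0; path = [0, 0, 0, 0, 0, 0, 0]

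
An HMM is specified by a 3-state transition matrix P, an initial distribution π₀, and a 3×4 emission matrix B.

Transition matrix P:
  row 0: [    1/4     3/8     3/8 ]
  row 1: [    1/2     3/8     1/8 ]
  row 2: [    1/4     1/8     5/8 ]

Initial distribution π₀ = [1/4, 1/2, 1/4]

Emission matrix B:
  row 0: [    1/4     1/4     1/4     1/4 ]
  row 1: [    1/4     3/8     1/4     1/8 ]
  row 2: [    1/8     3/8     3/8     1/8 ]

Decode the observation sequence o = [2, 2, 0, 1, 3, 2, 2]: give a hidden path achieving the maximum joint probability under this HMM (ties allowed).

t=0: δ = [6.250e-02, 1.250e-01, 9.375e-02]  (obs o_0=2)
t=1: δ = [1.562e-02, 1.172e-02, 2.197e-02]  ψ = [1, 1, 2]  (obs o_1=2)
t=2: δ = [1.465e-03, 1.465e-03, 1.717e-03]  ψ = [1, 0, 2]  (obs o_2=0)
t=3: δ = [1.831e-04, 2.060e-04, 4.023e-04]  ψ = [1, 0, 2]  (obs o_3=1)
t=4: δ = [2.575e-05, 9.656e-06, 3.143e-05]  ψ = [1, 1, 2]  (obs o_4=3)
t=5: δ = [1.965e-06, 2.414e-06, 7.367e-06]  ψ = [2, 0, 2]  (obs o_5=2)
t=6: δ = [4.604e-07, 2.302e-07, 1.727e-06]  ψ = [2, 2, 2]  (obs o_6=2)
backtrack: best end state = 2; path = [2, 2, 2, 2, 2, 2, 2]

path = [2, 2, 2, 2, 2, 2, 2]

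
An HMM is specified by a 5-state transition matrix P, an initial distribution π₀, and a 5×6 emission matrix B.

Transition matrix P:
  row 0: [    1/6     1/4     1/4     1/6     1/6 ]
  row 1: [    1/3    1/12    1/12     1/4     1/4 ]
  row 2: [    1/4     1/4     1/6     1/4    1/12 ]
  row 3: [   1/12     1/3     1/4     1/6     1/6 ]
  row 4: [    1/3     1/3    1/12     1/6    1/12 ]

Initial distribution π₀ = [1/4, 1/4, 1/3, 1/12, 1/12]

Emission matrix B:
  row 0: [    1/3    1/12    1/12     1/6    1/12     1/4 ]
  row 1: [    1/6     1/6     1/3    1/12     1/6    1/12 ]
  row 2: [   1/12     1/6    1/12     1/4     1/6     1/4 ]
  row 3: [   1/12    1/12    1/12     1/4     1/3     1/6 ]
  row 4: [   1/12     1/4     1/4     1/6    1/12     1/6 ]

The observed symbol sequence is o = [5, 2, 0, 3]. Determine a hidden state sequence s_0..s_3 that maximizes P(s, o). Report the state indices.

path = [2, 1, 0, 2]

t=0: δ = [6.250e-02, 2.083e-02, 8.333e-02, 1.389e-02, 1.389e-02]  (obs o_0=5)
t=1: δ = [1.736e-03, 6.944e-03, 1.302e-03, 1.736e-03, 2.604e-03]  ψ = [2, 2, 0, 2, 0]  (obs o_1=2)
t=2: δ = [7.716e-04, 1.447e-04, 4.823e-05, 1.447e-04, 1.447e-04]  ψ = [1, 4, 1, 1, 1]  (obs o_2=0)
t=3: δ = [2.143e-05, 1.608e-05, 4.823e-05, 3.215e-05, 2.143e-05]  ψ = [0, 0, 0, 0, 0]  (obs o_3=3)
backtrack: best end state = 2; path = [2, 1, 0, 2]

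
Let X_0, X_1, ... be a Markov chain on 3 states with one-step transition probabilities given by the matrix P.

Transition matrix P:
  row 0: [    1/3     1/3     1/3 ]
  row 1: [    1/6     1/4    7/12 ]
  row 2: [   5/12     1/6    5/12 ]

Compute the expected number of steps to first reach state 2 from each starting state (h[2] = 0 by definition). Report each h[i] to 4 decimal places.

First-step conditioning: h[2] = 0; for i ≠ 2, h[i] = 1 + Σ_k P[i][k]·h[k].
  h[0] = 1 + 1/3·h[0] + 1/3·h[1]
  h[1] = 1 + 1/6·h[0] + 1/4·h[1]
Solving the 2×2 linear system over states ≠ 2 gives exactly h = [39/16, 15/8, 0] (h[2] = 0 is the target).

h = [2.4375, 1.8750, 0.0000]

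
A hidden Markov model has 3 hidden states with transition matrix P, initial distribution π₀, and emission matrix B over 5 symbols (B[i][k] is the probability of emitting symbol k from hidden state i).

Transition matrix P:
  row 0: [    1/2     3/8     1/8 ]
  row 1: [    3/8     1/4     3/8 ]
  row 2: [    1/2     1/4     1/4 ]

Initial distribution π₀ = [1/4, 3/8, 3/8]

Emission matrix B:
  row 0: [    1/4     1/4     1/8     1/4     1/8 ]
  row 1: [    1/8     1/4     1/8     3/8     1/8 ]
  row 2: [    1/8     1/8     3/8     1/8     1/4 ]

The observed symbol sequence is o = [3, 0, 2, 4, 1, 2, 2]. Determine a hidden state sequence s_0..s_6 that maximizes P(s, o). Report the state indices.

path = [1, 0, 0, 0, 1, 2, 2]

t=0: δ = [6.250e-02, 1.406e-01, 4.688e-02]  (obs o_0=3)
t=1: δ = [1.318e-02, 4.395e-03, 6.592e-03]  ψ = [1, 1, 1]  (obs o_1=0)
t=2: δ = [8.240e-04, 6.180e-04, 6.180e-04]  ψ = [0, 0, 0]  (obs o_2=2)
t=3: δ = [5.150e-05, 3.862e-05, 5.794e-05]  ψ = [0, 0, 1]  (obs o_3=4)
t=4: δ = [7.242e-06, 4.828e-06, 1.810e-06]  ψ = [2, 0, 1]  (obs o_4=1)
t=5: δ = [4.526e-07, 3.395e-07, 6.789e-07]  ψ = [0, 0, 1]  (obs o_5=2)
t=6: δ = [4.243e-08, 2.122e-08, 6.365e-08]  ψ = [2, 0, 2]  (obs o_6=2)
backtrack: best end state = 2; path = [1, 0, 0, 0, 1, 2, 2]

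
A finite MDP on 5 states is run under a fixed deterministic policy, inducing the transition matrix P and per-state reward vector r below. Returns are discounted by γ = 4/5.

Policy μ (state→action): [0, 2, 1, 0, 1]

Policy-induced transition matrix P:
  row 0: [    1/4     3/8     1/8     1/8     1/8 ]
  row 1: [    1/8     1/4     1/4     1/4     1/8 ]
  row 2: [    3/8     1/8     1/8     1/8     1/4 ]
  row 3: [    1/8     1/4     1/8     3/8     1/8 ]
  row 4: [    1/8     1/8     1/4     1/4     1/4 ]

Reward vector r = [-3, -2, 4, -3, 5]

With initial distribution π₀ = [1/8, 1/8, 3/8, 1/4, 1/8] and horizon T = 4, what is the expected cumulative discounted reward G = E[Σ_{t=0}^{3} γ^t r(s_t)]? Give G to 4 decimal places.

t=0: π = [0.1250, 0.1250, 0.3750, 0.2500, 0.1250], E[r] = 0.7500, γ^t·E[r] = 0.750000, running G = 0.750000
t=1: π = [0.2344, 0.2031, 0.1563, 0.2188, 0.1875], E[r] = -0.2031, γ^t·E[r] = -0.162500, running G = 0.587500
t=2: π = [0.1934, 0.2363, 0.1738, 0.2285, 0.1680], E[r] = -0.2031, γ^t·E[r] = -0.130000, running G = 0.457500
t=3: π = [0.1926, 0.2314, 0.1755, 0.2327, 0.1677], E[r] = -0.1980, γ^t·E[r] = -0.101375, running G = 0.356125

G = 0.3561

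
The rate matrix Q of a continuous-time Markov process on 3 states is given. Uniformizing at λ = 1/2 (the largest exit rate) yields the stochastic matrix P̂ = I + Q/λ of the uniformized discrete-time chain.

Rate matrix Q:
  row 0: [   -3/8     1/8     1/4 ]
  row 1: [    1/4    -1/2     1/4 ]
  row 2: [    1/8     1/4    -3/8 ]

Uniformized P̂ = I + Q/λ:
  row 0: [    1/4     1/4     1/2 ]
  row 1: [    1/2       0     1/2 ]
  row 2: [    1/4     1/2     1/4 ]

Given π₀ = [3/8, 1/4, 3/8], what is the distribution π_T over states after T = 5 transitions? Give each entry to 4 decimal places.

t=0: π = [0.3750, 0.2500, 0.3750]
t=1: π = [0.3125, 0.2813, 0.4063]
t=2: π = [0.3203, 0.2813, 0.3984]
t=3: π = [0.3203, 0.2793, 0.4004]
t=4: π = [0.3198, 0.2803, 0.3999]
t=5: π = [0.3201, 0.2799, 0.4000]

π = [0.3201, 0.2799, 0.4000]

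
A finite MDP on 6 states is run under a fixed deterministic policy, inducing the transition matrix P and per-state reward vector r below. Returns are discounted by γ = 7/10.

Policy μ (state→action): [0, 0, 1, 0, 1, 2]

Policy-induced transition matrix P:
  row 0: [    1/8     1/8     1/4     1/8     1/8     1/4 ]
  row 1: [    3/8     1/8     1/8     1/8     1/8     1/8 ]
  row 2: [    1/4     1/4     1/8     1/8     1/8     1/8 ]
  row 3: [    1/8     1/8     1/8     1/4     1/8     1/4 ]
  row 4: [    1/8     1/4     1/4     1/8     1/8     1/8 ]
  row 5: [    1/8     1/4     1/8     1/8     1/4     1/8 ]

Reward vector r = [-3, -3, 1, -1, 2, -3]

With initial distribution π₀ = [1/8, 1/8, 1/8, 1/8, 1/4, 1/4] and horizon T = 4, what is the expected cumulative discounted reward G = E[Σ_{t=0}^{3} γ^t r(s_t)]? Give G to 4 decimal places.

t=0: π = [0.1250, 0.1250, 0.1250, 0.1250, 0.2500, 0.2500], E[r] = -1.0000, γ^t·E[r] = -1.000000, running G = -1.000000
t=1: π = [0.1719, 0.2031, 0.1719, 0.1406, 0.1563, 0.1563], E[r] = -1.2500, γ^t·E[r] = -0.875000, running G = -1.875000
t=2: π = [0.1973, 0.1855, 0.1660, 0.1426, 0.1445, 0.1641], E[r] = -1.3281, γ^t·E[r] = -0.650781, running G = -2.525781
t=3: π = [0.1921, 0.1843, 0.1677, 0.1428, 0.1455, 0.1675], E[r] = -1.3159, γ^t·E[r] = -0.451360, running G = -2.977141

G = -2.9771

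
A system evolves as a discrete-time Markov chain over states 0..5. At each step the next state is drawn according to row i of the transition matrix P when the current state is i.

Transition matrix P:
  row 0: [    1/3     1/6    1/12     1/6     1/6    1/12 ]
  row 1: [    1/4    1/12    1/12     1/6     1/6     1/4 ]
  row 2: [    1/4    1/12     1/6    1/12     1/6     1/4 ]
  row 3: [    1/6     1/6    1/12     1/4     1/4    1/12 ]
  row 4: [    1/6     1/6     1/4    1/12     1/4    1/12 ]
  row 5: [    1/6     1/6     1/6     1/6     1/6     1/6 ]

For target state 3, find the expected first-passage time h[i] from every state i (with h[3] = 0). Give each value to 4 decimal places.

First-step conditioning: h[3] = 0; for i ≠ 3, h[i] = 1 + Σ_k P[i][k]·h[k].
  h[0] = 1 + 1/3·h[0] + 1/6·h[1] + 1/12·h[2] + 1/6·h[4] + 1/12·h[5]
  h[1] = 1 + 1/4·h[0] + 1/12·h[1] + 1/12·h[2] + 1/6·h[4] + 1/4·h[5]
  h[2] = 1 + 1/4·h[0] + 1/12·h[1] + 1/6·h[2] + 1/6·h[4] + 1/4·h[5]
  h[4] = 1 + 1/6·h[0] + 1/6·h[1] + 1/4·h[2] + 1/4·h[4] + 1/12·h[5]
  h[5] = 1 + 1/6·h[0] + 1/6·h[1] + 1/6·h[2] + 1/6·h[4] + 1/6·h[5]
Solving the 5×5 linear system over states ≠ 3 gives exactly h = [51117/7162, 51183/7162, 27918/3581, 0, 28311/3581, 25773/3581] (h[3] = 0 is the target).

h = [7.1373, 7.1465, 7.7961, 0.0000, 7.9059, 7.1972]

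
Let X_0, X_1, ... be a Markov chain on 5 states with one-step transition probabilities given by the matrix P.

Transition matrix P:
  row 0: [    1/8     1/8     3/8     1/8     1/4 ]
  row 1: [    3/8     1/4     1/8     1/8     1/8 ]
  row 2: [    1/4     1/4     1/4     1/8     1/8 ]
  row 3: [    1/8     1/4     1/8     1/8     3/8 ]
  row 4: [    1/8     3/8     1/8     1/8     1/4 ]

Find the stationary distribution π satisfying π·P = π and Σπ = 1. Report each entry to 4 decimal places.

π = [0.2128, 0.2495, 0.2037, 0.1250, 0.2090]

Balance equations π_j = Σ_i π_i·P[i][j]:
  π_0 = 1/8·π_0 + 3/8·π_1 + 1/4·π_2 + 1/8·π_3 + 1/8·π_4
  π_1 = 1/8·π_0 + 1/4·π_1 + 1/4·π_2 + 1/4·π_3 + 3/8·π_4
  π_2 = 3/8·π_0 + 1/8·π_1 + 1/4·π_2 + 1/8·π_3 + 1/8·π_4
  π_3 = 1/8·π_0 + 1/8·π_1 + 1/8·π_2 + 1/8·π_3 + 1/8·π_4
  normalize: π_0 + π_1 + π_2 + π_3 + π_4 = 1
Solving the linear system gives exactly π = [63/296, 517/2072, 211/1036, 1/8, 433/2072].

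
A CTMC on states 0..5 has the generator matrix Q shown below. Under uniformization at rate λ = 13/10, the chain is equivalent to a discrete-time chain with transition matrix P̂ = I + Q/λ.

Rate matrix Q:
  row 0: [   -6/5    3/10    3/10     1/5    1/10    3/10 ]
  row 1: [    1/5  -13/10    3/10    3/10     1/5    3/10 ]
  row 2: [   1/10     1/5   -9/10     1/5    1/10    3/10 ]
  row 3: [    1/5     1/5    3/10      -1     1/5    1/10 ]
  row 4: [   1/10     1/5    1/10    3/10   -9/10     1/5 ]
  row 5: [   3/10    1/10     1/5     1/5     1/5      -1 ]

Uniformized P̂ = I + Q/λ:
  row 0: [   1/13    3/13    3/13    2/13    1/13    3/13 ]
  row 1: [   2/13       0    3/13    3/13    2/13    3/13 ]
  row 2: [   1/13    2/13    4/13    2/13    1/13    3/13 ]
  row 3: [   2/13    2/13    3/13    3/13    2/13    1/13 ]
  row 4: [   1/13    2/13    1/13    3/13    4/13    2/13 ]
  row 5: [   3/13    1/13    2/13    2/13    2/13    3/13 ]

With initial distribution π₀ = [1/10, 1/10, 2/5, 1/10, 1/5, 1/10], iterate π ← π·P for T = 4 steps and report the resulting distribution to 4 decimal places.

π = [0.1307, 0.1293, 0.2091, 0.1900, 0.1509, 0.1900]

t=0: π = [0.1000, 0.1000, 0.4000, 0.1000, 0.2000, 0.1000]
t=1: π = [0.1077, 0.1385, 0.2231, 0.1846, 0.1462, 0.2000]
t=2: π = [0.1325, 0.1254, 0.2101, 0.1899, 0.1509, 0.1911]
t=3: π = [0.1306, 0.1300, 0.2090, 0.1897, 0.1507, 0.1899]
t=4: π = [0.1307, 0.1293, 0.2091, 0.1900, 0.1509, 0.1900]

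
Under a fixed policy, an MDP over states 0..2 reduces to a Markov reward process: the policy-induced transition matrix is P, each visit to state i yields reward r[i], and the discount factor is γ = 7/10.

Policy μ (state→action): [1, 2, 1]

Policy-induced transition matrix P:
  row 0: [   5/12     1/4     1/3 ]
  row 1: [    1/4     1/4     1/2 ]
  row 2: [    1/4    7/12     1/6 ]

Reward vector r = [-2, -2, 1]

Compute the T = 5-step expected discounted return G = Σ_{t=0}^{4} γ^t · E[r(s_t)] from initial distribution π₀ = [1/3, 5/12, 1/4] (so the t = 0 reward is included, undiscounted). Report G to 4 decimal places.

G = -2.9621

t=0: π = [0.3333, 0.4167, 0.2500], E[r] = -1.2500, γ^t·E[r] = -1.250000, running G = -1.250000
t=1: π = [0.3056, 0.3333, 0.3611], E[r] = -0.9167, γ^t·E[r] = -0.641667, running G = -1.891667
t=2: π = [0.3009, 0.3704, 0.3287], E[r] = -1.0139, γ^t·E[r] = -0.496806, running G = -2.388472
t=3: π = [0.3002, 0.3596, 0.3403], E[r] = -0.9792, γ^t·E[r] = -0.335854, running G = -2.724326
t=4: π = [0.3000, 0.3634, 0.3365], E[r] = -0.9904, γ^t·E[r] = -0.237784, running G = -2.962111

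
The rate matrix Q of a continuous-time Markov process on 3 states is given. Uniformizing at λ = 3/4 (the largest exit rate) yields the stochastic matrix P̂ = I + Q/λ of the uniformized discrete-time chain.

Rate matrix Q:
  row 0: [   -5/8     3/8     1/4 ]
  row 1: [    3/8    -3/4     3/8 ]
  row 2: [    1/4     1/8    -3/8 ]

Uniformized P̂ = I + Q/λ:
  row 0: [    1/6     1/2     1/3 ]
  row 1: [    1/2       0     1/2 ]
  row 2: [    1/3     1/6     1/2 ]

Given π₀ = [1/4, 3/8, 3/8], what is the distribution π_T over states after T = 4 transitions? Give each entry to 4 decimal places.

t=0: π = [0.2500, 0.3750, 0.3750]
t=1: π = [0.3542, 0.1875, 0.4583]
t=2: π = [0.3056, 0.2535, 0.4410]
t=3: π = [0.3247, 0.2263, 0.4491]
t=4: π = [0.3169, 0.2372, 0.4459]

π = [0.3169, 0.2372, 0.4459]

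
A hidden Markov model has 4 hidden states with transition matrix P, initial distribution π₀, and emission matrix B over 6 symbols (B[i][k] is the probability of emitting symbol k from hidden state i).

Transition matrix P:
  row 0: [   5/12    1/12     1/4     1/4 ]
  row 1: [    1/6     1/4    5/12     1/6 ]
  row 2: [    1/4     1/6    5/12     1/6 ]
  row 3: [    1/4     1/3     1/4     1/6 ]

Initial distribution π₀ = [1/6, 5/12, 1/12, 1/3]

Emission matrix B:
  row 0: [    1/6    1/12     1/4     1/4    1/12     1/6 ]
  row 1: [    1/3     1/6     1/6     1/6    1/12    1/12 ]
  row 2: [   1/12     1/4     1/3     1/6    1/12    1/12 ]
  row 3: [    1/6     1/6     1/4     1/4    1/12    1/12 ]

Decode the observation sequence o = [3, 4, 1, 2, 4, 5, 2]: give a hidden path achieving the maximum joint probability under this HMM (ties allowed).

path = [1, 2, 2, 2, 2, 2, 2]

t=0: δ = [4.167e-02, 6.944e-02, 1.389e-02, 8.333e-02]  (obs o_0=3)
t=1: δ = [1.736e-03, 2.315e-03, 2.411e-03, 1.157e-03]  ψ = [3, 3, 1, 3]  (obs o_1=4)
t=2: δ = [6.028e-05, 9.645e-05, 2.512e-04, 7.234e-05]  ψ = [0, 1, 2, 0]  (obs o_2=1)
t=3: δ = [1.570e-05, 6.977e-06, 3.489e-05, 1.047e-05]  ψ = [2, 2, 2, 2]  (obs o_3=2)
t=4: δ = [7.268e-07, 4.845e-07, 1.211e-06, 4.845e-07]  ψ = [2, 2, 2, 2]  (obs o_4=4)
t=5: δ = [5.047e-08, 1.682e-08, 4.206e-08, 1.682e-08]  ψ = [0, 2, 2, 2]  (obs o_5=5)
t=6: δ = [5.257e-09, 1.168e-09, 5.841e-09, 3.154e-09]  ψ = [0, 2, 2, 0]  (obs o_6=2)
backtrack: best end state = 2; path = [1, 2, 2, 2, 2, 2, 2]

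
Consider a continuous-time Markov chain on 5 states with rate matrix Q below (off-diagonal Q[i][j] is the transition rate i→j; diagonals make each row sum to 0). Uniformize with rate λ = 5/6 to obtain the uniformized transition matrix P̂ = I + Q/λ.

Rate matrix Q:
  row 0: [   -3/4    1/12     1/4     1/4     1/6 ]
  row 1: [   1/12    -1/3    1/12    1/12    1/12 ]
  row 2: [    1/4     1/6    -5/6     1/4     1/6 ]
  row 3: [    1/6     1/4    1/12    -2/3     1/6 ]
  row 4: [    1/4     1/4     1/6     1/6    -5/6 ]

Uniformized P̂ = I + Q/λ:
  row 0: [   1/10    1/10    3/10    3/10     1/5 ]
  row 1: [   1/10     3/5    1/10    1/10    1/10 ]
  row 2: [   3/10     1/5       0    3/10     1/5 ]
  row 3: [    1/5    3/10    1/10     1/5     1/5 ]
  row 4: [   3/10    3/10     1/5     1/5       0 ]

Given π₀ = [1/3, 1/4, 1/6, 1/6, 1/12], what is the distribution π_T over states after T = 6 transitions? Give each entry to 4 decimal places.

t=0: π = [0.3333, 0.2500, 0.1667, 0.1667, 0.0833]
t=1: π = [0.1667, 0.2917, 0.1583, 0.2250, 0.1583]
t=2: π = [0.1858, 0.3383, 0.1333, 0.2033, 0.1392]
t=3: π = [0.1748, 0.3510, 0.1378, 0.1981, 0.1383]
t=4: π = [0.1750, 0.3566, 0.1350, 0.1962, 0.1372]
t=5: π = [0.1741, 0.3585, 0.1352, 0.1953, 0.1369]
t=6: π = [0.1740, 0.3592, 0.1350, 0.1951, 0.1368]

π = [0.1740, 0.3592, 0.1350, 0.1951, 0.1368]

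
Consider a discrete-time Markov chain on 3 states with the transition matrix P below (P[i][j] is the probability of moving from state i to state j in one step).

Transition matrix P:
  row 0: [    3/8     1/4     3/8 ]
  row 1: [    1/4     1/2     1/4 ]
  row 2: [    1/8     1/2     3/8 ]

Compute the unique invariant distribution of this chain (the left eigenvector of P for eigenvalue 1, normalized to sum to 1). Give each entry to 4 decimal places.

Balance equations π_j = Σ_i π_i·P[i][j]:
  π_0 = 3/8·π_0 + 1/4·π_1 + 1/8·π_2
  π_1 = 1/4·π_0 + 1/2·π_1 + 1/2·π_2
  normalize: π_0 + π_1 + π_2 = 1
Solving the linear system gives exactly π = [6/25, 11/25, 8/25].

π = [0.2400, 0.4400, 0.3200]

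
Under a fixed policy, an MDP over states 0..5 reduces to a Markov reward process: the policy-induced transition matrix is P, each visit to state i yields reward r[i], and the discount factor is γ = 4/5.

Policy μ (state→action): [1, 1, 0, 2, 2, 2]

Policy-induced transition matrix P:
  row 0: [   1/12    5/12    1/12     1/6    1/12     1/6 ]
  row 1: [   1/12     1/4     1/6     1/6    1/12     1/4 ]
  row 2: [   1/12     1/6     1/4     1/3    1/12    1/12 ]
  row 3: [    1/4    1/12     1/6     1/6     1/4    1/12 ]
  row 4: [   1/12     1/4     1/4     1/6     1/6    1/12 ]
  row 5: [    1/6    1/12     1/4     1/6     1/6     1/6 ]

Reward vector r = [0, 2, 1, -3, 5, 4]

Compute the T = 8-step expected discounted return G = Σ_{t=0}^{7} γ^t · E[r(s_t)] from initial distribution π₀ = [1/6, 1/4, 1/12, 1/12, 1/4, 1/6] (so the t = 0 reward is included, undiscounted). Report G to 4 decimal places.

t=0: π = [0.1667, 0.2500, 0.0833, 0.0833, 0.2500, 0.1667], E[r] = 2.2500, γ^t·E[r] = 2.250000, running G = 2.250000
t=1: π = [0.1111, 0.2292, 0.1944, 0.1806, 0.1319, 0.1528], E[r] = 1.3819, γ^t·E[r] = 1.105556, running G = 3.355556
t=2: π = [0.1262, 0.1968, 0.1973, 0.1991, 0.1372, 0.1435], E[r] = 1.2535, γ^t·E[r] = 0.802222, running G = 4.157778
t=3: π = [0.1285, 0.1975, 0.1960, 0.1996, 0.1399, 0.1386], E[r] = 1.2462, γ^t·E[r] = 0.638049, running G = 4.795827
t=4: π = [0.1281, 0.1987, 0.1955, 0.1993, 0.1398, 0.1385], E[r] = 1.2480, γ^t·E[r] = 0.511167, running G = 5.306994
t=5: π = [0.1281, 0.1988, 0.1955, 0.1993, 0.1397, 0.1387], E[r] = 1.2487, γ^t·E[r] = 0.409165, running G = 5.716159
t=6: π = [0.1281, 0.1987, 0.1955, 0.1992, 0.1397, 0.1387], E[r] = 1.2487, γ^t·E[r] = 0.327341, running G = 6.043500
t=7: π = [0.1281, 0.1987, 0.1955, 0.1992, 0.1397, 0.1387], E[r] = 1.2487, γ^t·E[r] = 0.261870, running G = 6.305370

G = 6.3054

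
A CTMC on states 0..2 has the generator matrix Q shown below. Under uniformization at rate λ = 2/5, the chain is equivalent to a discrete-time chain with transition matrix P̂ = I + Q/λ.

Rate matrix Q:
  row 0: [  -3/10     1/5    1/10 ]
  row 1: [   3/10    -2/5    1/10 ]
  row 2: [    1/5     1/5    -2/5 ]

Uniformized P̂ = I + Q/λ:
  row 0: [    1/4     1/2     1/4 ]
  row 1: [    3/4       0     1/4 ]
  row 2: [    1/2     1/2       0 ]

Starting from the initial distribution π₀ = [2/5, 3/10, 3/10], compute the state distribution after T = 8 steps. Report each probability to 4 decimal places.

t=0: π = [0.4000, 0.3000, 0.3000]
t=1: π = [0.4750, 0.3500, 0.1750]
t=2: π = [0.4688, 0.3250, 0.2063]
t=3: π = [0.4641, 0.3375, 0.1984]
t=4: π = [0.4684, 0.3313, 0.2004]
t=5: π = [0.4657, 0.3344, 0.1999]
t=6: π = [0.4672, 0.3328, 0.2000]
t=7: π = [0.4664, 0.3336, 0.2000]
t=8: π = [0.4668, 0.3332, 0.2000]

π = [0.4668, 0.3332, 0.2000]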